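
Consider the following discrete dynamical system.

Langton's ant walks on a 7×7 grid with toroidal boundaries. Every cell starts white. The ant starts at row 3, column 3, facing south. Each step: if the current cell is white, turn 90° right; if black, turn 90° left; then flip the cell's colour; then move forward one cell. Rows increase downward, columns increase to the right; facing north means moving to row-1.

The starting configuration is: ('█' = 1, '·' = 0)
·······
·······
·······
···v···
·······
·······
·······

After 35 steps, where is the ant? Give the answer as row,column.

step 0: ·······
·······
·······
···v···
·······
·······
·······
step 1: ·······
·······
·······
··<█···
·······
·······
·······
step 2: ·······
·······
··^····
··██···
·······
·······
·······
step 3: ·······
·······
··█>···
··██···
·······
·······
·······
step 4: ·······
·······
··██···
··█v···
·······
·······
·······
step 5: ·······
·······
··██···
··█·>··
·······
·······
·······
step 6: ·······
·······
··██···
··█·█··
····v··
·······
·······
step 7: ·······
·······
··██···
··█·█··
···<█··
·······
·······
step 8: ·······
·······
··██···
··█^█··
···██··
·······
·······
step 9: ·······
·······
··██···
··██>··
···██··
·······
·······
step 10: ·······
·······
··██^··
··██···
···██··
·······
·······
step 11: ·······
·······
··███>·
··██···
···██··
·······
·······
step 12: ·······
·······
··████·
··██·v·
···██··
·······
·······
step 13: ·······
·······
··████·
··██<█·
···██··
·······
·······
step 14: ·······
·······
··██^█·
··████·
···██··
·······
·······
step 15: ·······
·······
··█<·█·
··████·
···██··
·······
·······
step 16: ·······
·······
··█··█·
··█v██·
···██··
·······
·······
step 17: ·······
·······
··█··█·
··█·>█·
···██··
·······
·······
step 18: ·······
·······
··█·^█·
··█··█·
···██··
·······
·······
step 19: ·······
·······
··█·█>·
··█··█·
···██··
·······
·······
step 20: ·······
·····^·
··█·█··
··█··█·
···██··
·······
·······
step 21: ·······
·····█>
··█·█··
··█··█·
···██··
·······
·······
step 22: ·······
·····██
··█·█·v
··█··█·
···██··
·······
·······
step 23: ·······
·····██
··█·█<█
··█··█·
···██··
·······
·······
step 24: ·······
·····^█
··█·███
··█··█·
···██··
·······
·······
step 25: ·······
····<·█
··█·███
··█··█·
···██··
·······
·······
step 26: ····^··
····█·█
··█·███
··█··█·
···██··
·······
·······
step 27: ····█>·
····█·█
··█·███
··█··█·
···██··
·······
·······
step 28: ····██·
····█v█
··█·███
··█··█·
···██··
·······
·······
step 29: ····██·
····<██
··█·███
··█··█·
···██··
·······
·······
step 30: ····██·
·····██
··█·v██
··█··█·
···██··
·······
·······
step 31: ····██·
·····██
··█··>█
··█··█·
···██··
·······
·······
step 32: ····██·
·····^█
··█···█
··█··█·
···██··
·······
·······
step 33: ····██·
····<·█
··█···█
··█··█·
···██··
·······
·······
step 34: ····^█·
····█·█
··█···█
··█··█·
···██··
·······
·······
step 35: ···<·█·
····█·█
··█···█
··█··█·
···██··
·······
·······

0,3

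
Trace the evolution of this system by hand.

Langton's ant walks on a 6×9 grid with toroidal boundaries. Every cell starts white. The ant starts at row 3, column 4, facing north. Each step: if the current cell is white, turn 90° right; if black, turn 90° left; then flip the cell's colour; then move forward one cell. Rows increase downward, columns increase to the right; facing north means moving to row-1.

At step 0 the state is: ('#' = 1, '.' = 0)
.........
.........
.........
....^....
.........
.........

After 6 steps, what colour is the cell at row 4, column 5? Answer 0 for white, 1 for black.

t=0: .........
.........
.........
....^....
.........
.........
t=1: .........
.........
.........
....#>...
.........
.........
t=2: .........
.........
.........
....##...
.....v...
.........
t=3: .........
.........
.........
....##...
....<#...
.........
t=4: .........
.........
.........
....^#...
....##...
.........
t=5: .........
.........
.........
...<.#...
....##...
.........
t=6: .........
.........
...^.....
...#.#...
....##...
.........

1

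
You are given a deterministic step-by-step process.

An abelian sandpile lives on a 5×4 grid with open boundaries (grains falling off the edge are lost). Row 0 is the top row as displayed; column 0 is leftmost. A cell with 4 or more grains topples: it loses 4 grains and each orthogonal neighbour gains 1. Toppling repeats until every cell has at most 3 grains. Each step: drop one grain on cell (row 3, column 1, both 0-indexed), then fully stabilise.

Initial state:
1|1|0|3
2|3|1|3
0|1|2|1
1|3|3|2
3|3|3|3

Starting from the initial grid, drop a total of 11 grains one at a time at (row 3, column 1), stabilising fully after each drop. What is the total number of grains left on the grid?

0) 1|1|0|3
2|3|1|3
0|1|2|1
1|3|3|2
3|3|3|3
1) 1|1|0|3
2|3|1|3
0|2|3|2
3|2|2|0
0|2|2|1
2) 1|1|0|3
2|3|1|3
0|2|3|2
3|3|2|0
0|2|2|1
3) 1|1|0|3
2|3|1|3
1|3|3|2
0|1|3|0
1|3|2|1
4) 1|1|0|3
2|3|1|3
1|3|3|2
0|2|3|0
1|3|2|1
5) 1|1|0|3
2|3|1|3
1|3|3|2
0|3|3|0
1|3|2|1
6) 1|2|0|3
3|0|3|3
2|2|1|3
1|3|2|1
2|1|0|2
7) 1|2|0|3
3|0|3|3
2|3|1|3
2|0|3|1
2|2|0|2
8) 1|2|0|3
3|0|3|3
2|3|1|3
2|1|3|1
2|2|0|2
9) 1|2|0|3
3|0|3|3
2|3|1|3
2|2|3|1
2|2|0|2
10) 1|2|0|3
3|0|3|3
2|3|1|3
2|3|3|1
2|2|0|2
11) 1|2|0|3
3|1|3|3
3|0|3|3
3|2|0|2
2|3|1|2

40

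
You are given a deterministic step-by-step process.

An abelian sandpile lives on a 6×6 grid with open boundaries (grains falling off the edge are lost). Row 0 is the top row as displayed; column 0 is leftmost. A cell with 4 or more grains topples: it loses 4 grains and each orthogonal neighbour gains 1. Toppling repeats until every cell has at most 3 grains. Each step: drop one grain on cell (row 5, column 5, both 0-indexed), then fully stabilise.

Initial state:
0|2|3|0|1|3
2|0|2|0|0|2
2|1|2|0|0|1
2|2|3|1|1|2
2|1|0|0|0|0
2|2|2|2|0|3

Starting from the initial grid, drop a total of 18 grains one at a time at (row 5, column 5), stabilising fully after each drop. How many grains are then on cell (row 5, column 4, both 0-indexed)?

1

[0] 0|2|3|0|1|3
2|0|2|0|0|2
2|1|2|0|0|1
2|2|3|1|1|2
2|1|0|0|0|0
2|2|2|2|0|3
[1] 0|2|3|0|1|3
2|0|2|0|0|2
2|1|2|0|0|1
2|2|3|1|1|2
2|1|0|0|0|1
2|2|2|2|1|0
[2] 0|2|3|0|1|3
2|0|2|0|0|2
2|1|2|0|0|1
2|2|3|1|1|2
2|1|0|0|0|1
2|2|2|2|1|1
[3] 0|2|3|0|1|3
2|0|2|0|0|2
2|1|2|0|0|1
2|2|3|1|1|2
2|1|0|0|0|1
2|2|2|2|1|2
[4] 0|2|3|0|1|3
2|0|2|0|0|2
2|1|2|0|0|1
2|2|3|1|1|2
2|1|0|0|0|1
2|2|2|2|1|3
[5] 0|2|3|0|1|3
2|0|2|0|0|2
2|1|2|0|0|1
2|2|3|1|1|2
2|1|0|0|0|2
2|2|2|2|2|0
[6] 0|2|3|0|1|3
2|0|2|0|0|2
2|1|2|0|0|1
2|2|3|1|1|2
2|1|0|0|0|2
2|2|2|2|2|1
[7] 0|2|3|0|1|3
2|0|2|0|0|2
2|1|2|0|0|1
2|2|3|1|1|2
2|1|0|0|0|2
2|2|2|2|2|2
[8] 0|2|3|0|1|3
2|0|2|0|0|2
2|1|2|0|0|1
2|2|3|1|1|2
2|1|0|0|0|2
2|2|2|2|2|3
[9] 0|2|3|0|1|3
2|0|2|0|0|2
2|1|2|0|0|1
2|2|3|1|1|2
2|1|0|0|0|3
2|2|2|2|3|0
[10] 0|2|3|0|1|3
2|0|2|0|0|2
2|1|2|0|0|1
2|2|3|1|1|2
2|1|0|0|0|3
2|2|2|2|3|1
[11] 0|2|3|0|1|3
2|0|2|0|0|2
2|1|2|0|0|1
2|2|3|1|1|2
2|1|0|0|0|3
2|2|2|2|3|2
[12] 0|2|3|0|1|3
2|0|2|0|0|2
2|1|2|0|0|1
2|2|3|1|1|2
2|1|0|0|0|3
2|2|2|2|3|3
[13] 0|2|3|0|1|3
2|0|2|0|0|2
2|1|2|0|0|1
2|2|3|1|1|3
2|1|0|0|2|0
2|2|2|3|0|2
[14] 0|2|3|0|1|3
2|0|2|0|0|2
2|1|2|0|0|1
2|2|3|1|1|3
2|1|0|0|2|0
2|2|2|3|0|3
[15] 0|2|3|0|1|3
2|0|2|0|0|2
2|1|2|0|0|1
2|2|3|1|1|3
2|1|0|0|2|1
2|2|2|3|1|0
[16] 0|2|3|0|1|3
2|0|2|0|0|2
2|1|2|0|0|1
2|2|3|1|1|3
2|1|0|0|2|1
2|2|2|3|1|1
[17] 0|2|3|0|1|3
2|0|2|0|0|2
2|1|2|0|0|1
2|2|3|1|1|3
2|1|0|0|2|1
2|2|2|3|1|2
[18] 0|2|3|0|1|3
2|0|2|0|0|2
2|1|2|0|0|1
2|2|3|1|1|3
2|1|0|0|2|1
2|2|2|3|1|3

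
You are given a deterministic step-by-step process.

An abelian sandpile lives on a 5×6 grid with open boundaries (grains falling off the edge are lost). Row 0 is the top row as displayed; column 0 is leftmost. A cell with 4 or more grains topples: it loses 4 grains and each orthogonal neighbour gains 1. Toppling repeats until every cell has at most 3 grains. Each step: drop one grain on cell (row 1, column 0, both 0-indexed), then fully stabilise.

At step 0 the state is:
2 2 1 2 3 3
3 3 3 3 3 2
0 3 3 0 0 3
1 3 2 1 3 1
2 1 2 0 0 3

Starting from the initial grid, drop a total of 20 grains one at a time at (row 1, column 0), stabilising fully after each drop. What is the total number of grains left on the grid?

gen 0: 2 2 1 2 3 3
3 3 3 3 3 2
0 3 3 0 0 3
1 3 2 1 3 1
2 1 2 0 0 3
gen 1: 3 3 3 0 2 1
1 2 2 2 2 1
2 2 2 2 2 0
2 1 0 2 3 2
2 2 3 0 0 3
gen 2: 3 3 3 0 2 1
2 2 2 2 2 1
2 2 2 2 2 0
2 1 0 2 3 2
2 2 3 0 0 3
gen 3: 3 3 3 0 2 1
3 2 2 2 2 1
2 2 2 2 2 0
2 1 0 2 3 2
2 2 3 0 0 3
gen 4: 1 2 1 1 2 1
2 1 0 3 2 1
3 3 3 2 2 0
2 1 0 2 3 2
2 2 3 0 0 3
gen 5: 1 2 1 1 2 1
3 1 0 3 2 1
3 3 3 2 2 0
2 1 0 2 3 2
2 2 3 0 0 3
gen 6: 2 2 1 1 2 1
1 3 1 3 2 1
1 1 0 3 2 0
3 2 1 2 3 2
2 2 3 0 0 3
gen 7: 2 2 1 1 2 1
2 3 1 3 2 1
1 1 0 3 2 0
3 2 1 2 3 2
2 2 3 0 0 3
gen 8: 2 2 1 1 2 1
3 3 1 3 2 1
1 1 0 3 2 0
3 2 1 2 3 2
2 2 3 0 0 3
gen 9: 3 3 1 1 2 1
1 0 2 3 2 1
2 2 0 3 2 0
3 2 1 2 3 2
2 2 3 0 0 3
gen 10: 3 3 1 1 2 1
2 0 2 3 2 1
2 2 0 3 2 0
3 2 1 2 3 2
2 2 3 0 0 3
gen 11: 3 3 1 1 2 1
3 0 2 3 2 1
2 2 0 3 2 0
3 2 1 2 3 2
2 2 3 0 0 3
gen 12: 1 0 2 1 2 1
1 2 2 3 2 1
3 2 0 3 2 0
3 2 1 2 3 2
2 2 3 0 0 3
gen 13: 1 0 2 1 2 1
2 2 2 3 2 1
3 2 0 3 2 0
3 2 1 2 3 2
2 2 3 0 0 3
gen 14: 1 0 2 1 2 1
3 2 2 3 2 1
3 2 0 3 2 0
3 2 1 2 3 2
2 2 3 0 0 3
gen 15: 2 0 2 1 2 1
1 3 2 3 2 1
1 3 0 3 2 0
0 3 1 2 3 2
3 2 3 0 0 3
gen 16: 2 0 2 1 2 1
2 3 2 3 2 1
1 3 0 3 2 0
0 3 1 2 3 2
3 2 3 0 0 3
gen 17: 2 0 2 1 2 1
3 3 2 3 2 1
1 3 0 3 2 0
0 3 1 2 3 2
3 2 3 0 0 3
gen 18: 3 1 2 1 2 1
1 1 3 3 2 1
3 1 1 3 2 0
1 0 2 2 3 2
3 3 3 0 0 3
gen 19: 3 1 2 1 2 1
2 1 3 3 2 1
3 1 1 3 2 0
1 0 2 2 3 2
3 3 3 0 0 3
gen 20: 3 1 2 1 2 1
3 1 3 3 2 1
3 1 1 3 2 0
1 0 2 2 3 2
3 3 3 0 0 3

55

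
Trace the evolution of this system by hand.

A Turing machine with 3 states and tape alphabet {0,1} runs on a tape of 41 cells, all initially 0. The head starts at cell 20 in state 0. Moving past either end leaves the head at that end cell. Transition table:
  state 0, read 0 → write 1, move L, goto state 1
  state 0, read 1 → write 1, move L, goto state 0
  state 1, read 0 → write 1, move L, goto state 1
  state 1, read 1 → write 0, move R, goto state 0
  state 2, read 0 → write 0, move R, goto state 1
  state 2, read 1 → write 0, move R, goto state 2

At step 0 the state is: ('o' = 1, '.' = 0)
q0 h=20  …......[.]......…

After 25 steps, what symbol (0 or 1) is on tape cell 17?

0) q0 h=20  …......[.]......…
1) q1 h=19  …......[.]o.....…
2) q1 h=18  …......[.]oo....…
3) q1 h=17  …......[.]ooo...…
4) q1 h=16  …......[.]oooo..…
5) q1 h=15  …......[.]ooooo.…
6) q1 h=14  …......[.]oooooo…
7) q1 h=13  …......[.]oooooo…
8) q1 h=12  …......[.]oooooo…
9) q1 h=11  …......[.]oooooo…
10) q1 h=10  …......[.]oooooo…
11) q1 h= 9  …......[.]oooooo…
12) q1 h= 8  …......[.]oooooo…
13) q1 h= 7  …......[.]oooooo…
14) q1 h= 6  |......[.]oooooo…
15) q1 h= 5  |.....[.]oooooo…
16) q1 h= 4  |....[.]oooooo…
17) q1 h= 3  |...[.]oooooo…
18) q1 h= 2  |..[.]oooooo…
19) q1 h= 1  |.[.]oooooo…
20) q1 h= 0  |[.]oooooo…
21) q1 h= 0  |[o]oooooo…
22) q0 h= 1  |.[o]oooooo…
23) q0 h= 0  |[.]oooooo…
24) q1 h= 0  |[o]oooooo…
25) q0 h= 1  |.[o]oooooo…

1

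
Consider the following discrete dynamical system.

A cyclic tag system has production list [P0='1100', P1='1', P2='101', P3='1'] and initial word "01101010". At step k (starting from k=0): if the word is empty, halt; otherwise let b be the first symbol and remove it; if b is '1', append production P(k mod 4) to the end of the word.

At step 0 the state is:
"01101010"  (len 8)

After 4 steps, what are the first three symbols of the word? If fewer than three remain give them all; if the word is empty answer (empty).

101

0) "01101010"  (len 8)
1) "1101010"  (len 7)
2) "1010101"  (len 7)
3) "010101101"  (len 9)
4) "10101101"  (len 8)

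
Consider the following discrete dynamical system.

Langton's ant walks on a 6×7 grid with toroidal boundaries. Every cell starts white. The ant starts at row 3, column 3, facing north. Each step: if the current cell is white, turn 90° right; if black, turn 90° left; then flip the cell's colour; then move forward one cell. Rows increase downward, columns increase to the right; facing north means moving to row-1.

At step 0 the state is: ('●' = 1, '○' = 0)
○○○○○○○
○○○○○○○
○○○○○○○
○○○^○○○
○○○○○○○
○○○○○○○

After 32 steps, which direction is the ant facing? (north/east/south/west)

step 0: ○○○○○○○
○○○○○○○
○○○○○○○
○○○^○○○
○○○○○○○
○○○○○○○
step 1: ○○○○○○○
○○○○○○○
○○○○○○○
○○○●>○○
○○○○○○○
○○○○○○○
step 2: ○○○○○○○
○○○○○○○
○○○○○○○
○○○●●○○
○○○○v○○
○○○○○○○
step 3: ○○○○○○○
○○○○○○○
○○○○○○○
○○○●●○○
○○○<●○○
○○○○○○○
step 4: ○○○○○○○
○○○○○○○
○○○○○○○
○○○^●○○
○○○●●○○
○○○○○○○
step 5: ○○○○○○○
○○○○○○○
○○○○○○○
○○<○●○○
○○○●●○○
○○○○○○○
step 6: ○○○○○○○
○○○○○○○
○○^○○○○
○○●○●○○
○○○●●○○
○○○○○○○
step 7: ○○○○○○○
○○○○○○○
○○●>○○○
○○●○●○○
○○○●●○○
○○○○○○○
step 8: ○○○○○○○
○○○○○○○
○○●●○○○
○○●v●○○
○○○●●○○
○○○○○○○
step 9: ○○○○○○○
○○○○○○○
○○●●○○○
○○<●●○○
○○○●●○○
○○○○○○○
step 10: ○○○○○○○
○○○○○○○
○○●●○○○
○○○●●○○
○○v●●○○
○○○○○○○
step 11: ○○○○○○○
○○○○○○○
○○●●○○○
○○○●●○○
○<●●●○○
○○○○○○○
step 12: ○○○○○○○
○○○○○○○
○○●●○○○
○^○●●○○
○●●●●○○
○○○○○○○
step 13: ○○○○○○○
○○○○○○○
○○●●○○○
○●>●●○○
○●●●●○○
○○○○○○○
step 14: ○○○○○○○
○○○○○○○
○○●●○○○
○●●●●○○
○●v●●○○
○○○○○○○
step 15: ○○○○○○○
○○○○○○○
○○●●○○○
○●●●●○○
○●○>●○○
○○○○○○○
step 16: ○○○○○○○
○○○○○○○
○○●●○○○
○●●^●○○
○●○○●○○
○○○○○○○
step 17: ○○○○○○○
○○○○○○○
○○●●○○○
○●<○●○○
○●○○●○○
○○○○○○○
step 18: ○○○○○○○
○○○○○○○
○○●●○○○
○●○○●○○
○●v○●○○
○○○○○○○
step 19: ○○○○○○○
○○○○○○○
○○●●○○○
○●○○●○○
○<●○●○○
○○○○○○○
step 20: ○○○○○○○
○○○○○○○
○○●●○○○
○●○○●○○
○○●○●○○
○v○○○○○
step 21: ○○○○○○○
○○○○○○○
○○●●○○○
○●○○●○○
○○●○●○○
<●○○○○○
step 22: ○○○○○○○
○○○○○○○
○○●●○○○
○●○○●○○
^○●○●○○
●●○○○○○
step 23: ○○○○○○○
○○○○○○○
○○●●○○○
○●○○●○○
●>●○●○○
●●○○○○○
step 24: ○○○○○○○
○○○○○○○
○○●●○○○
○●○○●○○
●●●○●○○
●v○○○○○
step 25: ○○○○○○○
○○○○○○○
○○●●○○○
○●○○●○○
●●●○●○○
●○>○○○○
step 26: ○○v○○○○
○○○○○○○
○○●●○○○
○●○○●○○
●●●○●○○
●○●○○○○
step 27: ○<●○○○○
○○○○○○○
○○●●○○○
○●○○●○○
●●●○●○○
●○●○○○○
step 28: ○●●○○○○
○○○○○○○
○○●●○○○
○●○○●○○
●●●○●○○
●^●○○○○
step 29: ○●●○○○○
○○○○○○○
○○●●○○○
○●○○●○○
●●●○●○○
●●>○○○○
step 30: ○●●○○○○
○○○○○○○
○○●●○○○
○●○○●○○
●●^○●○○
●●○○○○○
step 31: ○●●○○○○
○○○○○○○
○○●●○○○
○●○○●○○
●<○○●○○
●●○○○○○
step 32: ○●●○○○○
○○○○○○○
○○●●○○○
○●○○●○○
●○○○●○○
●v○○○○○

south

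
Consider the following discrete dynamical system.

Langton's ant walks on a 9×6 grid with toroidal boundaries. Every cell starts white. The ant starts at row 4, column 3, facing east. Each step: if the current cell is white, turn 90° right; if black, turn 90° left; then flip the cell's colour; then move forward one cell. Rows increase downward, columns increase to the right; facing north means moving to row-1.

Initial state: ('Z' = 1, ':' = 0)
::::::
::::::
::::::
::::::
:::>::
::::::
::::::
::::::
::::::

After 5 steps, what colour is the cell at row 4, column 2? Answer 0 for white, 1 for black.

k=0  ::::::
::::::
::::::
::::::
:::>::
::::::
::::::
::::::
::::::
k=1  ::::::
::::::
::::::
::::::
:::Z::
:::v::
::::::
::::::
::::::
k=2  ::::::
::::::
::::::
::::::
:::Z::
::<Z::
::::::
::::::
::::::
k=3  ::::::
::::::
::::::
::::::
::^Z::
::ZZ::
::::::
::::::
::::::
k=4  ::::::
::::::
::::::
::::::
::Z>::
::ZZ::
::::::
::::::
::::::
k=5  ::::::
::::::
::::::
:::^::
::Z:::
::ZZ::
::::::
::::::
::::::

1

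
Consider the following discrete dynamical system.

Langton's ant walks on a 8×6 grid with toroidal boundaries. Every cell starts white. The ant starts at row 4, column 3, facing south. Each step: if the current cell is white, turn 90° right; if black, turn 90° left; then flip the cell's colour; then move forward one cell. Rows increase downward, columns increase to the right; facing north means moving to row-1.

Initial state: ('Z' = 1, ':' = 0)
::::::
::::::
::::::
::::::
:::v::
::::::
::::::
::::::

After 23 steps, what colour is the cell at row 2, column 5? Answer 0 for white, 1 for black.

1

gen 0: ::::::
::::::
::::::
::::::
:::v::
::::::
::::::
::::::
gen 1: ::::::
::::::
::::::
::::::
::<Z::
::::::
::::::
::::::
gen 2: ::::::
::::::
::::::
::^:::
::ZZ::
::::::
::::::
::::::
gen 3: ::::::
::::::
::::::
::Z>::
::ZZ::
::::::
::::::
::::::
gen 4: ::::::
::::::
::::::
::ZZ::
::Zv::
::::::
::::::
::::::
gen 5: ::::::
::::::
::::::
::ZZ::
::Z:>:
::::::
::::::
::::::
gen 6: ::::::
::::::
::::::
::ZZ::
::Z:Z:
::::v:
::::::
::::::
gen 7: ::::::
::::::
::::::
::ZZ::
::Z:Z:
:::<Z:
::::::
::::::
gen 8: ::::::
::::::
::::::
::ZZ::
::Z^Z:
:::ZZ:
::::::
::::::
gen 9: ::::::
::::::
::::::
::ZZ::
::ZZ>:
:::ZZ:
::::::
::::::
gen 10: ::::::
::::::
::::::
::ZZ^:
::ZZ::
:::ZZ:
::::::
::::::
gen 11: ::::::
::::::
::::::
::ZZZ>
::ZZ::
:::ZZ:
::::::
::::::
gen 12: ::::::
::::::
::::::
::ZZZZ
::ZZ:v
:::ZZ:
::::::
::::::
gen 13: ::::::
::::::
::::::
::ZZZZ
::ZZ<Z
:::ZZ:
::::::
::::::
gen 14: ::::::
::::::
::::::
::ZZ^Z
::ZZZZ
:::ZZ:
::::::
::::::
gen 15: ::::::
::::::
::::::
::Z<:Z
::ZZZZ
:::ZZ:
::::::
::::::
gen 16: ::::::
::::::
::::::
::Z::Z
::ZvZZ
:::ZZ:
::::::
::::::
gen 17: ::::::
::::::
::::::
::Z::Z
::Z:>Z
:::ZZ:
::::::
::::::
gen 18: ::::::
::::::
::::::
::Z:^Z
::Z::Z
:::ZZ:
::::::
::::::
gen 19: ::::::
::::::
::::::
::Z:Z>
::Z::Z
:::ZZ:
::::::
::::::
gen 20: ::::::
::::::
:::::^
::Z:Z:
::Z::Z
:::ZZ:
::::::
::::::
gen 21: ::::::
::::::
>::::Z
::Z:Z:
::Z::Z
:::ZZ:
::::::
::::::
gen 22: ::::::
::::::
Z::::Z
v:Z:Z:
::Z::Z
:::ZZ:
::::::
::::::
gen 23: ::::::
::::::
Z::::Z
Z:Z:Z<
::Z::Z
:::ZZ:
::::::
::::::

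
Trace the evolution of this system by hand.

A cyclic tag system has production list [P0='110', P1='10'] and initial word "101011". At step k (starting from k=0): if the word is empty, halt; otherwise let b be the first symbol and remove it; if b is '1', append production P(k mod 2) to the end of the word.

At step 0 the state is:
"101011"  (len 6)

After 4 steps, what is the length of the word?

t=0: "101011"  (len 6)
t=1: "01011110"  (len 8)
t=2: "1011110"  (len 7)
t=3: "011110110"  (len 9)
t=4: "11110110"  (len 8)

8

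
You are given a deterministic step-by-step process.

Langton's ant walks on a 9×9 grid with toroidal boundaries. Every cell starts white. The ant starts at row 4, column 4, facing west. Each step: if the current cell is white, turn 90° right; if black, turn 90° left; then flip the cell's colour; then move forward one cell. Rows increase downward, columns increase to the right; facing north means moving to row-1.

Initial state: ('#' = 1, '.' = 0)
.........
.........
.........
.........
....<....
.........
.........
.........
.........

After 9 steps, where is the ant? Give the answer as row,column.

gen 0: .........
.........
.........
.........
....<....
.........
.........
.........
.........
gen 1: .........
.........
.........
....^....
....#....
.........
.........
.........
.........
gen 2: .........
.........
.........
....#>...
....#....
.........
.........
.........
.........
gen 3: .........
.........
.........
....##...
....#v...
.........
.........
.........
.........
gen 4: .........
.........
.........
....##...
....<#...
.........
.........
.........
.........
gen 5: .........
.........
.........
....##...
.....#...
....v....
.........
.........
.........
gen 6: .........
.........
.........
....##...
.....#...
...<#....
.........
.........
.........
gen 7: .........
.........
.........
....##...
...^.#...
...##....
.........
.........
.........
gen 8: .........
.........
.........
....##...
...#>#...
...##....
.........
.........
.........
gen 9: .........
.........
.........
....##...
...###...
...#v....
.........
.........
.........

5,4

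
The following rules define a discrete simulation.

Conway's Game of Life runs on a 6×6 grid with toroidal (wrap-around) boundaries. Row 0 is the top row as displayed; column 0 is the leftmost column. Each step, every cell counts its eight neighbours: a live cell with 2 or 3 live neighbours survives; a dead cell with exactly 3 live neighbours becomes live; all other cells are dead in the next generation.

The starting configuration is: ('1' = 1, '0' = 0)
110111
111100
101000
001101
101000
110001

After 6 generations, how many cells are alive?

13

step 0: 110111
111100
101000
001101
101000
110001
step 1: 000100
000000
100011
101101
001110
000100
step 2: 000000
000011
110110
101000
010001
000000
step 3: 000000
100111
111110
001110
110000
000000
step 4: 000011
100000
100000
000010
011100
000000
step 5: 000001
100000
000001
011100
001100
001110
step 6: 000111
100001
111000
010110
000000
001010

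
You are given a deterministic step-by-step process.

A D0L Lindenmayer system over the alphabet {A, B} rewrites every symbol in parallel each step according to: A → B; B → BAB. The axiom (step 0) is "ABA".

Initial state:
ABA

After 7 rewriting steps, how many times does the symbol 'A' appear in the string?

309

k=0  ABA
k=1  BBABB
k=2  BABBABBBABBAB
k=3  BABBBABBABBBABBABBABBBABBABBBAB
k=4  BABBBABBABBABBBABBABBBABBABBABBBABBABBBABBABBBABBABBABBBABBABBBABBABBABBBAB
k=5  BABBBABBABBABBBABBABBBABBABBBABBABBABBBABBABBBABBABBABBBAB…BABBBABBABBABBBABBABBBABBABBABBBABBABBBABBABBBABBABBABBBAB  (len 181)
k=6  BABBBABBABBABBBABBABBBABBABBBABBABBABBBABBABBBABBABBABBBAB…BABBBABBABBABBBABBABBBABBABBABBBABBABBBABBABBBABBABBABBBAB  (len 437)
k=7  BABBBABBABBABBBABBABBBABBABBBABBABBABBBABBABBBABBABBABBBAB…BABBBABBABBABBBABBABBBABBABBABBBABBABBBABBABBBABBABBABBBAB  (len 1055)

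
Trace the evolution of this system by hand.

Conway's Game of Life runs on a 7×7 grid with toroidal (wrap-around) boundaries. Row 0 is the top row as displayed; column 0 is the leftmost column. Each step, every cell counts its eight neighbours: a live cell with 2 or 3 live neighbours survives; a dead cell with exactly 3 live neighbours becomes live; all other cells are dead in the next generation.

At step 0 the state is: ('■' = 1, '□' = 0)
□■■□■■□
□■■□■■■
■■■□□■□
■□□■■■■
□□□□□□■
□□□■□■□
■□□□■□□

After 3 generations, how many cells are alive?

0) □■■□■■□
□■■□■■■
■■■□□■□
■□□■■■■
□□□□□□■
□□□■□■□
■□□□■□□
1) □□■□□□□
□□□□□□□
□□□□□□□
□□■■■□□
■□□■□□□
□□□□■■■
□■■□□□■
2) □■■□□□□
□□□□□□□
□□□■□□□
□□■■■□□
□□■□□□■
□■■■■■■
■■■■□□■
3) □□□■□□□
□□■□□□□
□□■■■□□
□□■□■□□
■□□□□□■
□□□□■□□
□□□□□□■

11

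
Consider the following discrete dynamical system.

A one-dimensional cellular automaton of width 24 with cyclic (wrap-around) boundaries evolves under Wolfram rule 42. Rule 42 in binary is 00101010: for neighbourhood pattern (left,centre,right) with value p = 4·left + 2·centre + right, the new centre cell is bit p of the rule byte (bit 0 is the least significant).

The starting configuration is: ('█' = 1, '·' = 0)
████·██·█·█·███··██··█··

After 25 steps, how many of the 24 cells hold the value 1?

11

0) ████·██·█·█·███··██··█··
1) █···██·█·█·██···██··█··█
2) ···██·█·█·██···██··█··██
3) ··██·█·█·██···██··█··██·
4) ·██·█·█·██···██··█··██··
5) ██·█·█·██···██··█··██···
6) █·█·█·██···██··█··██···█
7) ·█·█·██···██··█··██···██
8) █·█·██···██··█··██···██·
9) ·█·██···██··█··██···██·█
10) █·██···██··█··██···██·█·
11) ·██···██··█··██···██·█·█
12) ██···██··█··██···██·█·█·
13) █···██··█··██···██·█·█·█
14) ···██··█··██···██·█·█·██
15) ··██··█··██···██·█·█·██·
16) ·██··█··██···██·█·█·██··
17) ██··█··██···██·█·█·██···
18) █··█··██···██·█·█·██···█
19) ··█··██···██·█·█·██···██
20) ·█··██···██·█·█·██···██·
21) █··██···██·█·█·██···██··
22) ··██···██·█·█·██···██··█
23) ·██···██·█·█·██···██··█·
24) ██···██·█·█·██···██··█··
25) █···██·█·█·██···██··█··█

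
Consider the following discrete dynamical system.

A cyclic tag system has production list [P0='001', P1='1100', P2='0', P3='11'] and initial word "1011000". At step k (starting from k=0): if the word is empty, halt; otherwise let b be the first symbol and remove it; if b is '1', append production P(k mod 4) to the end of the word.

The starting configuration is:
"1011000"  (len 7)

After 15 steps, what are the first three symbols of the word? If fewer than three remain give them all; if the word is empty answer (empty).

001

step 0: "1011000"  (len 7)
step 1: "011000001"  (len 9)
step 2: "11000001"  (len 8)
step 3: "10000010"  (len 8)
step 4: "000001011"  (len 9)
step 5: "00001011"  (len 8)
step 6: "0001011"  (len 7)
step 7: "001011"  (len 6)
step 8: "01011"  (len 5)
step 9: "1011"  (len 4)
step 10: "0111100"  (len 7)
step 11: "111100"  (len 6)
step 12: "1110011"  (len 7)
step 13: "110011001"  (len 9)
step 14: "100110011100"  (len 12)
step 15: "001100111000"  (len 12)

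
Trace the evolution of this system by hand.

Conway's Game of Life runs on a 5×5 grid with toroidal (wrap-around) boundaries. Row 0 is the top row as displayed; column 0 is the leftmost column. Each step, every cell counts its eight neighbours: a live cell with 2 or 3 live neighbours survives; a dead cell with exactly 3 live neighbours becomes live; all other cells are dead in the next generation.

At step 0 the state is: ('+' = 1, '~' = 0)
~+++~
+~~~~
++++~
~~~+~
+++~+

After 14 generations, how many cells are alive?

t=0: ~+++~
+~~~~
++++~
~~~+~
+++~+
t=1: ~~~+~
+~~~~
++++~
~~~~~
+~~~+
t=2: +~~~~
+~~+~
+++~+
~~++~
~~~~+
t=3: +~~~~
~~++~
+~~~~
~~+~~
~~~++
t=4: ~~+~~
~+~~+
~+++~
~~~++
~~~++
t=5: +~+~+
++~~~
~+~~~
+~~~~
~~+~+
t=6: ~~+~+
~~+~+
~+~~~
++~~~
~~~~+
t=7: +~~~+
+++~~
~++~~
++~~~
~+~++
t=8: ~~~~~
~~+++
~~~~~
~~~++
~+++~
t=9: ~+~~+
~~~+~
~~+~~
~~~++
~~+++
t=10: +~~~+
~~++~
~~+~+
~~~~+
~~+~~
t=11: ~++~+
+++~~
~~+~+
~~~~~
+~~++
t=12: ~~~~~
~~~~+
+~++~
+~~~~
+++++
t=13: ~++~~
~~~++
++~+~
~~~~~
+++++
t=14: ~~~~~
~~~++
+~++~
~~~~~
+~~++

8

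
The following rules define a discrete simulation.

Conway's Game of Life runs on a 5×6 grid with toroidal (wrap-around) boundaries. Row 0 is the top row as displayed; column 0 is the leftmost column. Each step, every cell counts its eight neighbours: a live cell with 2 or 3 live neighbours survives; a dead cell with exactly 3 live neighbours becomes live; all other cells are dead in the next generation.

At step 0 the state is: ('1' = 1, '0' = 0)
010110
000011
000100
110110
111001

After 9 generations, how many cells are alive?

4

gen 0: 010110
000011
000100
110110
111001
gen 1: 010100
001001
101100
000110
000000
gen 2: 001000
100010
011001
001110
001110
gen 3: 011011
101101
111001
000001
010010
gen 4: 000000
000000
001100
001011
011110
gen 5: 001100
000000
001110
000001
011011
gen 6: 011110
000010
000110
110001
111011
gen 7: 000000
000001
100110
000000
000000
gen 8: 000000
000011
000011
000000
000000
gen 9: 000000
000011
000011
000000
000000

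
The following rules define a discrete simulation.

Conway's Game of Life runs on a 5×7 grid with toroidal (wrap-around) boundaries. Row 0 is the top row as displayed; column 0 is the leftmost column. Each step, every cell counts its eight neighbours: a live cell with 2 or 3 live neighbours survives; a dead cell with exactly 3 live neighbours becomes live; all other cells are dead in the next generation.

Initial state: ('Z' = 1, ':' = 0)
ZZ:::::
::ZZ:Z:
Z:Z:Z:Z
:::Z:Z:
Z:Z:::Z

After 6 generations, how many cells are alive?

gen 0: ZZ:::::
::ZZ:Z:
Z:Z:Z:Z
:::Z:Z:
Z:Z:::Z
gen 1: Z::Z:::
::ZZZZ:
:ZZ:::Z
::ZZZZ:
Z:Z:::Z
gen 2: Z::::Z:
Z:::ZZZ
:Z::::Z
::::ZZ:
Z:Z::ZZ
gen 3: :::::::
:Z::Z::
:::::::
:Z::Z::
ZZ:::::
gen 4: ZZ:::::
:::::::
:::::::
ZZ:::::
ZZ:::::
gen 5: ZZ:::::
:::::::
:::::::
ZZ:::::
::Z:::Z
gen 6: ZZ:::::
:::::::
:::::::
ZZ:::::
::Z:::Z

6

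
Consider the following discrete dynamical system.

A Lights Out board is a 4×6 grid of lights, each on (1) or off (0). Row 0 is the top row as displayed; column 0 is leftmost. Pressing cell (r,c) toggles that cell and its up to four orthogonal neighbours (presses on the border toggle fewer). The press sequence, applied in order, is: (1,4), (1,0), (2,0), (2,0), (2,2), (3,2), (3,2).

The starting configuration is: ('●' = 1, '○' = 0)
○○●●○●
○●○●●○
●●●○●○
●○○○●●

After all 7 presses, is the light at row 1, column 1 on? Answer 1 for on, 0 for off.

0

step 0: ○○●●○●
○●○●●○
●●●○●○
●○○○●●
step 1: ○○●●●●
○●○○○●
●●●○○○
●○○○●●
step 2: ●○●●●●
●○○○○●
○●●○○○
●○○○●●
step 3: ●○●●●●
○○○○○●
●○●○○○
○○○○●●
step 4: ●○●●●●
●○○○○●
○●●○○○
●○○○●●
step 5: ●○●●●●
●○●○○●
○○○●○○
●○●○●●
step 6: ●○●●●●
●○●○○●
○○●●○○
●●○●●●
step 7: ●○●●●●
●○●○○●
○○○●○○
●○●○●●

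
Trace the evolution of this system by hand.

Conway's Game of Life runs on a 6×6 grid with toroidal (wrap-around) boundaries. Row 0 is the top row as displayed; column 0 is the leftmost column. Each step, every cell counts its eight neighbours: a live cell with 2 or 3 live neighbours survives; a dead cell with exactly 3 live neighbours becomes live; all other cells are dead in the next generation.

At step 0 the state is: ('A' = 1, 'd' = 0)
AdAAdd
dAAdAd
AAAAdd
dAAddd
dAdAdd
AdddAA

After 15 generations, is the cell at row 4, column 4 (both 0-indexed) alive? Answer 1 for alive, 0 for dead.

1

[0] AdAAdd
dAAdAd
AAAAdd
dAAddd
dAdAdd
AdddAA
[1] AdAddd
ddddAA
Addddd
dddddd
dAdAAA
AdddAA
[2] AAdAdd
AAdddA
dddddA
AdddAA
dddAdd
ddAddd
[3] dddddA
dAAdAA
dAdddd
AdddAA
dddAAA
dAAAdd
[4] dddddA
dAAdAA
dAAAdd
AddAdd
dAdddd
AdAAdA
[5] dddddd
dAddAA
dddddA
AddAdd
dAdAAA
AAAdAA
[6] ddAAdd
AdddAA
dddddA
AdAAdd
dddddd
dAAddd
[7] AdAAAA
AddAAA
dAdAdd
dddddd
dddAdd
dAAAdd
[8] dddddd
dddddd
AdAAdA
ddAddd
dddAdd
AAdddA
[9] Addddd
dddddd
dAAAdd
dAAdAd
AAAddd
Addddd
[10] dddddd
dAAddd
dAdAdd
dddddd
AdAAdA
AddddA
[11] AAdddd
dAAddd
dAdddd
AAdAAd
AAddAA
AAddAA
[12] dddddd
ddAddd
dddAdd
dddAAd
dddddd
ddAdAd
[13] dddAdd
dddddd
ddAAAd
dddAAd
ddddAd
dddddd
[14] dddddd
ddAdAd
ddAdAd
ddAddA
dddAAd
dddddd
[15] dddddd
dddddd
dAAdAA
ddAddA
dddAAd
dddddd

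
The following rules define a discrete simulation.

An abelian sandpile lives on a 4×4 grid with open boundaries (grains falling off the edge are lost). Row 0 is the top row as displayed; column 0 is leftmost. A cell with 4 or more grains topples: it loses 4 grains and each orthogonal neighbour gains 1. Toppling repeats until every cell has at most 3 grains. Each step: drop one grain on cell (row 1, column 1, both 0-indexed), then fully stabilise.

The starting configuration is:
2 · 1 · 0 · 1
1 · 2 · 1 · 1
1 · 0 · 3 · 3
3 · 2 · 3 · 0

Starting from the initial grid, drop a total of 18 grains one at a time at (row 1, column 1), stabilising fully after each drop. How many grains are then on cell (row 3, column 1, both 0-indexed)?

gen 0: 2 · 1 · 0 · 1
1 · 2 · 1 · 1
1 · 0 · 3 · 3
3 · 2 · 3 · 0
gen 1: 2 · 1 · 0 · 1
1 · 3 · 1 · 1
1 · 0 · 3 · 3
3 · 2 · 3 · 0
gen 2: 2 · 2 · 0 · 1
2 · 0 · 2 · 1
1 · 1 · 3 · 3
3 · 2 · 3 · 0
gen 3: 2 · 2 · 0 · 1
2 · 1 · 2 · 1
1 · 1 · 3 · 3
3 · 2 · 3 · 0
gen 4: 2 · 2 · 0 · 1
2 · 2 · 2 · 1
1 · 1 · 3 · 3
3 · 2 · 3 · 0
gen 5: 2 · 2 · 0 · 1
2 · 3 · 2 · 1
1 · 1 · 3 · 3
3 · 2 · 3 · 0
gen 6: 2 · 3 · 0 · 1
3 · 0 · 3 · 1
1 · 2 · 3 · 3
3 · 2 · 3 · 0
gen 7: 2 · 3 · 0 · 1
3 · 1 · 3 · 1
1 · 2 · 3 · 3
3 · 2 · 3 · 0
gen 8: 2 · 3 · 0 · 1
3 · 2 · 3 · 1
1 · 2 · 3 · 3
3 · 2 · 3 · 0
gen 9: 2 · 3 · 0 · 1
3 · 3 · 3 · 1
1 · 2 · 3 · 3
3 · 2 · 3 · 0
gen 10: 0 · 2 · 2 · 1
3 · 0 · 2 · 3
0 · 3 · 3 · 0
1 · 1 · 1 · 2
gen 11: 0 · 2 · 2 · 1
3 · 1 · 2 · 3
0 · 3 · 3 · 0
1 · 1 · 1 · 2
gen 12: 0 · 2 · 2 · 1
3 · 2 · 2 · 3
0 · 3 · 3 · 0
1 · 1 · 1 · 2
gen 13: 0 · 2 · 2 · 1
3 · 3 · 2 · 3
0 · 3 · 3 · 0
1 · 1 · 1 · 2
gen 14: 1 · 3 · 3 · 2
0 · 3 · 1 · 0
2 · 1 · 1 · 2
1 · 2 · 2 · 2
gen 15: 2 · 1 · 0 · 3
1 · 1 · 3 · 0
2 · 2 · 1 · 2
1 · 2 · 2 · 2
gen 16: 2 · 1 · 0 · 3
1 · 2 · 3 · 0
2 · 2 · 1 · 2
1 · 2 · 2 · 2
gen 17: 2 · 1 · 0 · 3
1 · 3 · 3 · 0
2 · 2 · 1 · 2
1 · 2 · 2 · 2
gen 18: 2 · 2 · 1 · 3
2 · 1 · 0 · 1
2 · 3 · 2 · 2
1 · 2 · 2 · 2

2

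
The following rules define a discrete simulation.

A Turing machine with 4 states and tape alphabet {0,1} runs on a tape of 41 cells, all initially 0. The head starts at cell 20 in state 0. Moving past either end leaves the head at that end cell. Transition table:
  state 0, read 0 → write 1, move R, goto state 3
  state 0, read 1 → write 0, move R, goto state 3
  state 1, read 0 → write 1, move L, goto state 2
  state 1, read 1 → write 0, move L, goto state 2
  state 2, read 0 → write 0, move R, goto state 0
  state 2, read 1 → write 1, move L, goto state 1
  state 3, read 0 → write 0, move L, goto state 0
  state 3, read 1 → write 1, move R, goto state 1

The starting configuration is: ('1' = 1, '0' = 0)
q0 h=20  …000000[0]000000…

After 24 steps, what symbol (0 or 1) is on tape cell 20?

gen 0: q0 h=20  …000000[0]000000…
gen 1: q3 h=21  …000001[0]000000…
gen 2: q0 h=20  …000000[1]000000…
gen 3: q3 h=21  …000000[0]000000…
gen 4: q0 h=20  …000000[0]000000…
gen 5: q3 h=21  …000001[0]000000…
gen 6: q0 h=20  …000000[1]000000…
gen 7: q3 h=21  …000000[0]000000…
gen 8: q0 h=20  …000000[0]000000…
gen 9: q3 h=21  …000001[0]000000…
gen 10: q0 h=20  …000000[1]000000…
gen 11: q3 h=21  …000000[0]000000…
gen 12: q0 h=20  …000000[0]000000…
gen 13: q3 h=21  …000001[0]000000…
gen 14: q0 h=20  …000000[1]000000…
gen 15: q3 h=21  …000000[0]000000…
gen 16: q0 h=20  …000000[0]000000…
gen 17: q3 h=21  …000001[0]000000…
gen 18: q0 h=20  …000000[1]000000…
gen 19: q3 h=21  …000000[0]000000…
gen 20: q0 h=20  …000000[0]000000…
gen 21: q3 h=21  …000001[0]000000…
gen 22: q0 h=20  …000000[1]000000…
gen 23: q3 h=21  …000000[0]000000…
gen 24: q0 h=20  …000000[0]000000…

0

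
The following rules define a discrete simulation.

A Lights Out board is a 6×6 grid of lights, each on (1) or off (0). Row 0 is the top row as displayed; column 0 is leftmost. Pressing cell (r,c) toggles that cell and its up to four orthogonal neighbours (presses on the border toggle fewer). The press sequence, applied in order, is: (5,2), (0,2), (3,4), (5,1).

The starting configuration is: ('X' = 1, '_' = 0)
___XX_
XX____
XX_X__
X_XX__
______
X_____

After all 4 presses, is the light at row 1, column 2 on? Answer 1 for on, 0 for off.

1

0) ___XX_
XX____
XX_X__
X_XX__
______
X_____
1) ___XX_
XX____
XX_X__
X_XX__
__X___
XXXX__
2) _XX_X_
XXX___
XX_X__
X_XX__
__X___
XXXX__
3) _XX_X_
XXX___
XX_XX_
X_X_XX
__X_X_
XXXX__
4) _XX_X_
XXX___
XX_XX_
X_X_XX
_XX_X_
___X__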